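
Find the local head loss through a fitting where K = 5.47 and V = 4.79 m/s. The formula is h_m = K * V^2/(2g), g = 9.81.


Minor loss formula: h_m = K * V^2/(2g).
V^2 = 4.79^2 = 22.9441.
V^2/(2g) = 22.9441 / 19.62 = 1.1694 m.
h_m = 5.47 * 1.1694 = 6.3967 m.

6.3967


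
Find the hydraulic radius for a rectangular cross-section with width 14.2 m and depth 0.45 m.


For a rectangular section:
Flow area A = b * y = 14.2 * 0.45 = 6.39 m^2.
Wetted perimeter P = b + 2y = 14.2 + 2*0.45 = 15.1 m.
Hydraulic radius R = A/P = 6.39 / 15.1 = 0.4232 m.

0.4232


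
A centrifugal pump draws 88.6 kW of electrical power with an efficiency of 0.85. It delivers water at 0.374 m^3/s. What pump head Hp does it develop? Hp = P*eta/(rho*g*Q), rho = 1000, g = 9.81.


Pump head formula: Hp = P * eta / (rho * g * Q).
Numerator: P * eta = 88.6 * 1000 * 0.85 = 75310.0 W.
Denominator: rho * g * Q = 1000 * 9.81 * 0.374 = 3668.94.
Hp = 75310.0 / 3668.94 = 20.53 m.

20.53


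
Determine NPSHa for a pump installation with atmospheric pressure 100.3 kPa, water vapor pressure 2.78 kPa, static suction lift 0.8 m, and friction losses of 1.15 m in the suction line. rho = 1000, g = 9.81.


NPSHa = p_atm/(rho*g) - z_s - hf_s - p_vap/(rho*g).
p_atm/(rho*g) = 100.3*1000 / (1000*9.81) = 10.224 m.
p_vap/(rho*g) = 2.78*1000 / (1000*9.81) = 0.283 m.
NPSHa = 10.224 - 0.8 - 1.15 - 0.283
      = 7.99 m.

7.99


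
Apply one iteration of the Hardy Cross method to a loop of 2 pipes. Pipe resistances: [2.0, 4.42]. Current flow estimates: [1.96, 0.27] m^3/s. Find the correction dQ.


Numerator terms (r*Q*|Q|): 2.0*1.96*|1.96| = 7.6832; 4.42*0.27*|0.27| = 0.3222.
Sum of numerator = 8.0054.
Denominator terms (r*|Q|): 2.0*|1.96| = 3.92; 4.42*|0.27| = 1.1934.
2 * sum of denominator = 2 * 5.1134 = 10.2268.
dQ = -8.0054 / 10.2268 = -0.7828 m^3/s.

-0.7828


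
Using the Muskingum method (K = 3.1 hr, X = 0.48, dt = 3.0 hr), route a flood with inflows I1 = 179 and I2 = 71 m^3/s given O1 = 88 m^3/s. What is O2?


Muskingum coefficients:
denom = 2*K*(1-X) + dt = 2*3.1*(1-0.48) + 3.0 = 6.224.
C0 = (dt - 2*K*X)/denom = (3.0 - 2*3.1*0.48)/6.224 = 0.0039.
C1 = (dt + 2*K*X)/denom = (3.0 + 2*3.1*0.48)/6.224 = 0.9602.
C2 = (2*K*(1-X) - dt)/denom = 0.036.
O2 = C0*I2 + C1*I1 + C2*O1
   = 0.0039*71 + 0.9602*179 + 0.036*88
   = 175.31 m^3/s.

175.31


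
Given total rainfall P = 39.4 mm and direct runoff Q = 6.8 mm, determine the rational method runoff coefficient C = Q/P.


The runoff coefficient C = runoff depth / rainfall depth.
C = 6.8 / 39.4
  = 0.1726.

0.1726


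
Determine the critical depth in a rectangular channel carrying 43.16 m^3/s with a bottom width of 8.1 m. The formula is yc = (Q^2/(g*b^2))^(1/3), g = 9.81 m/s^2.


Using yc = (Q^2 / (g * b^2))^(1/3):
Q^2 = 43.16^2 = 1862.79.
g * b^2 = 9.81 * 8.1^2 = 9.81 * 65.61 = 643.63.
Q^2 / (g*b^2) = 1862.79 / 643.63 = 2.8942.
yc = 2.8942^(1/3) = 1.4251 m.

1.4251


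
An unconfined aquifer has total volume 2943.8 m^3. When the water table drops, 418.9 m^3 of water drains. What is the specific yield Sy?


Specific yield Sy = Volume drained / Total volume.
Sy = 418.9 / 2943.8
   = 0.1423.

0.1423


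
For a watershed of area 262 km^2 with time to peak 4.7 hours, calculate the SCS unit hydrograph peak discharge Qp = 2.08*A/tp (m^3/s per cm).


SCS formula: Qp = 2.08 * A / tp.
Qp = 2.08 * 262 / 4.7
   = 544.96 / 4.7
   = 115.95 m^3/s per cm.

115.95


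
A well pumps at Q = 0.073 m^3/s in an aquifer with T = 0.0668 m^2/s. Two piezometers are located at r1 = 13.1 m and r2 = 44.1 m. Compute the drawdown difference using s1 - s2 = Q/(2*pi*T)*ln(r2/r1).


Thiem equation: s1 - s2 = Q/(2*pi*T) * ln(r2/r1).
ln(r2/r1) = ln(44.1/13.1) = 1.2138.
Q/(2*pi*T) = 0.073 / (2*pi*0.0668) = 0.073 / 0.4197 = 0.1739.
s1 - s2 = 0.1739 * 1.2138 = 0.2111 m.

0.2111


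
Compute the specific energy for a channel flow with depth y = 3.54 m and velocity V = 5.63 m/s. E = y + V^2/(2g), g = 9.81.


Specific energy E = y + V^2/(2g).
Velocity head = V^2/(2g) = 5.63^2 / (2*9.81) = 31.6969 / 19.62 = 1.6155 m.
E = 3.54 + 1.6155 = 5.1555 m.

5.1555


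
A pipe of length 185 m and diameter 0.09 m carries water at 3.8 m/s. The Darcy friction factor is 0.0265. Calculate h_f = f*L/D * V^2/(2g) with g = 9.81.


Darcy-Weisbach equation: h_f = f * (L/D) * V^2/(2g).
f * L/D = 0.0265 * 185/0.09 = 54.4722.
V^2/(2g) = 3.8^2 / (2*9.81) = 14.44 / 19.62 = 0.736 m.
h_f = 54.4722 * 0.736 = 40.091 m.

40.091


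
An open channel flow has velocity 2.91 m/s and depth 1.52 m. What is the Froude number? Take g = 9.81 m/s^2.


The Froude number is defined as Fr = V / sqrt(g*y).
g*y = 9.81 * 1.52 = 14.9112.
sqrt(g*y) = sqrt(14.9112) = 3.8615.
Fr = 2.91 / 3.8615 = 0.7536.

0.7536


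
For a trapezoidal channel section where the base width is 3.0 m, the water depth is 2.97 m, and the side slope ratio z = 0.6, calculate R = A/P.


For a trapezoidal section with side slope z:
A = (b + z*y)*y = (3.0 + 0.6*2.97)*2.97 = 14.203 m^2.
P = b + 2*y*sqrt(1 + z^2) = 3.0 + 2*2.97*sqrt(1 + 0.6^2) = 9.927 m.
R = A/P = 14.203 / 9.927 = 1.4307 m.

1.4307


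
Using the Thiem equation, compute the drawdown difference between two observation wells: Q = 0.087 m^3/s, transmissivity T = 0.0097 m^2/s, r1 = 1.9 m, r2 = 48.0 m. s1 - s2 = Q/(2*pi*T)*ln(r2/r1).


Thiem equation: s1 - s2 = Q/(2*pi*T) * ln(r2/r1).
ln(r2/r1) = ln(48.0/1.9) = 3.2293.
Q/(2*pi*T) = 0.087 / (2*pi*0.0097) = 0.087 / 0.0609 = 1.4275.
s1 - s2 = 1.4275 * 3.2293 = 4.6098 m.

4.6098


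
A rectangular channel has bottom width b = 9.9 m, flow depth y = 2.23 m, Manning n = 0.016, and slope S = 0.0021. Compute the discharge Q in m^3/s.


For a rectangular channel, the cross-sectional area A = b * y = 9.9 * 2.23 = 22.08 m^2.
The wetted perimeter P = b + 2y = 9.9 + 2*2.23 = 14.36 m.
Hydraulic radius R = A/P = 22.08/14.36 = 1.5374 m.
Velocity V = (1/n)*R^(2/3)*S^(1/2) = (1/0.016)*1.5374^(2/3)*0.0021^(1/2) = 3.8152 m/s.
Discharge Q = A * V = 22.08 * 3.8152 = 84.227 m^3/s.

84.227


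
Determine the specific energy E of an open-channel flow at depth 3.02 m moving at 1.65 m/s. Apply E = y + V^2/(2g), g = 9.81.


Specific energy E = y + V^2/(2g).
Velocity head = V^2/(2g) = 1.65^2 / (2*9.81) = 2.7225 / 19.62 = 0.1388 m.
E = 3.02 + 0.1388 = 3.1588 m.

3.1588


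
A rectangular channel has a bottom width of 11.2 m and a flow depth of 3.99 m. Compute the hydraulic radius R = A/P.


For a rectangular section:
Flow area A = b * y = 11.2 * 3.99 = 44.69 m^2.
Wetted perimeter P = b + 2y = 11.2 + 2*3.99 = 19.18 m.
Hydraulic radius R = A/P = 44.69 / 19.18 = 2.3299 m.

2.3299


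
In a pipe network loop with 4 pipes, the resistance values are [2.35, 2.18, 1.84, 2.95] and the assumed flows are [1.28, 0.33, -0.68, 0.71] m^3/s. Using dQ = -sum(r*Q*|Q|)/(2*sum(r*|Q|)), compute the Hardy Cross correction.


Numerator terms (r*Q*|Q|): 2.35*1.28*|1.28| = 3.8502; 2.18*0.33*|0.33| = 0.2374; 1.84*-0.68*|-0.68| = -0.8508; 2.95*0.71*|0.71| = 1.4871.
Sum of numerator = 4.7239.
Denominator terms (r*|Q|): 2.35*|1.28| = 3.008; 2.18*|0.33| = 0.7194; 1.84*|-0.68| = 1.2512; 2.95*|0.71| = 2.0945.
2 * sum of denominator = 2 * 7.0731 = 14.1462.
dQ = -4.7239 / 14.1462 = -0.3339 m^3/s.

-0.3339


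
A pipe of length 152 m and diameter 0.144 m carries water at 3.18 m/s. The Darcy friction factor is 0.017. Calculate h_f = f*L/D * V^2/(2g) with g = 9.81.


Darcy-Weisbach equation: h_f = f * (L/D) * V^2/(2g).
f * L/D = 0.017 * 152/0.144 = 17.9444.
V^2/(2g) = 3.18^2 / (2*9.81) = 10.1124 / 19.62 = 0.5154 m.
h_f = 17.9444 * 0.5154 = 9.249 m.

9.249


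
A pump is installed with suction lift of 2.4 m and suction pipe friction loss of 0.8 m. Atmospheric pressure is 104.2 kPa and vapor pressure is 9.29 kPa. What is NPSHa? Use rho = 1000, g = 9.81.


NPSHa = p_atm/(rho*g) - z_s - hf_s - p_vap/(rho*g).
p_atm/(rho*g) = 104.2*1000 / (1000*9.81) = 10.622 m.
p_vap/(rho*g) = 9.29*1000 / (1000*9.81) = 0.947 m.
NPSHa = 10.622 - 2.4 - 0.8 - 0.947
      = 6.47 m.

6.47


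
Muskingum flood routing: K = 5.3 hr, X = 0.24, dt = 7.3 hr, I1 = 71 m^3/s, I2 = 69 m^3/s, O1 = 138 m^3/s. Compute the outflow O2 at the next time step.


Muskingum coefficients:
denom = 2*K*(1-X) + dt = 2*5.3*(1-0.24) + 7.3 = 15.356.
C0 = (dt - 2*K*X)/denom = (7.3 - 2*5.3*0.24)/15.356 = 0.3097.
C1 = (dt + 2*K*X)/denom = (7.3 + 2*5.3*0.24)/15.356 = 0.6411.
C2 = (2*K*(1-X) - dt)/denom = 0.0492.
O2 = C0*I2 + C1*I1 + C2*O1
   = 0.3097*69 + 0.6411*71 + 0.0492*138
   = 73.68 m^3/s.

73.68


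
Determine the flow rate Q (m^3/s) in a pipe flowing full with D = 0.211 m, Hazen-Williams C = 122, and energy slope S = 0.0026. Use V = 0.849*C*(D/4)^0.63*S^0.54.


For a full circular pipe, R = D/4 = 0.211/4 = 0.0527 m.
V = 0.849 * 122 * 0.0527^0.63 * 0.0026^0.54
  = 0.849 * 122 * 0.156675 * 0.040187
  = 0.6522 m/s.
Pipe area A = pi*D^2/4 = pi*0.211^2/4 = 0.035 m^2.
Q = A * V = 0.035 * 0.6522 = 0.0228 m^3/s.

0.0228


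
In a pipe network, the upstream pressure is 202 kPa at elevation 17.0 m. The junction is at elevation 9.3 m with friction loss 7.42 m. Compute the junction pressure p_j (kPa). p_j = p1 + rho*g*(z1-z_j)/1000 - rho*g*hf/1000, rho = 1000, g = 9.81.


Junction pressure: p_j = p1 + rho*g*(z1 - z_j)/1000 - rho*g*hf/1000.
Elevation term = 1000*9.81*(17.0 - 9.3)/1000 = 75.537 kPa.
Friction term = 1000*9.81*7.42/1000 = 72.79 kPa.
p_j = 202 + 75.537 - 72.79 = 204.75 kPa.

204.75


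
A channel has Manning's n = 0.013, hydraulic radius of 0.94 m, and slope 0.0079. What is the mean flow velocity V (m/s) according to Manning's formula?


Manning's equation gives V = (1/n) * R^(2/3) * S^(1/2).
First, compute R^(2/3) = 0.94^(2/3) = 0.9596.
Next, S^(1/2) = 0.0079^(1/2) = 0.088882.
Then 1/n = 1/0.013 = 76.92.
V = 76.92 * 0.9596 * 0.088882 = 6.5608 m/s.

6.5608


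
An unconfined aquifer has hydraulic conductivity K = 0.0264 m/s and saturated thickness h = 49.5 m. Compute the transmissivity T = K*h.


Transmissivity is defined as T = K * h.
T = 0.0264 * 49.5
  = 1.3068 m^2/s.

1.3068


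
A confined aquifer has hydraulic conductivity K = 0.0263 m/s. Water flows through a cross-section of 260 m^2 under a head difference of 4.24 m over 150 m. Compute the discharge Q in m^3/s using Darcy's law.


Darcy's law: Q = K * A * i, where i = dh/L.
Hydraulic gradient i = 4.24 / 150 = 0.028267.
Q = 0.0263 * 260 * 0.028267
  = 0.1933 m^3/s.

0.1933


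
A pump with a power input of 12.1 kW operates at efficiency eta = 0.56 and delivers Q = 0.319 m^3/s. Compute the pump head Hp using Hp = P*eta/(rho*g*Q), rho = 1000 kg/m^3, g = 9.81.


Pump head formula: Hp = P * eta / (rho * g * Q).
Numerator: P * eta = 12.1 * 1000 * 0.56 = 6776.0 W.
Denominator: rho * g * Q = 1000 * 9.81 * 0.319 = 3129.39.
Hp = 6776.0 / 3129.39 = 2.17 m.

2.17


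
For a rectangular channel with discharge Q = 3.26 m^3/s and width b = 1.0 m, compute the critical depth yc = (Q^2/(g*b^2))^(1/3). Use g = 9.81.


Using yc = (Q^2 / (g * b^2))^(1/3):
Q^2 = 3.26^2 = 10.63.
g * b^2 = 9.81 * 1.0^2 = 9.81 * 1.0 = 9.81.
Q^2 / (g*b^2) = 10.63 / 9.81 = 1.0836.
yc = 1.0836^(1/3) = 1.027 m.

1.027


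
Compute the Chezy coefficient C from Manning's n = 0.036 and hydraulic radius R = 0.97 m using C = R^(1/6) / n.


The Chezy coefficient relates to Manning's n through C = R^(1/6) / n.
R^(1/6) = 0.97^(1/6) = 0.994936.
C = 0.994936 / 0.036 = 27.64 m^(1/2)/s.

27.64


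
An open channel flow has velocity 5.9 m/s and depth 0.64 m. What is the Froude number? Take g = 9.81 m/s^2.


The Froude number is defined as Fr = V / sqrt(g*y).
g*y = 9.81 * 0.64 = 6.2784.
sqrt(g*y) = sqrt(6.2784) = 2.5057.
Fr = 5.9 / 2.5057 = 2.3547.

2.3547


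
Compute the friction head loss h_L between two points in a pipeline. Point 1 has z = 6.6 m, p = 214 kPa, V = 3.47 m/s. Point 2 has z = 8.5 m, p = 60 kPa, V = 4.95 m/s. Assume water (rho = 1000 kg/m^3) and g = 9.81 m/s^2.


Total head at each section: H = z + p/(rho*g) + V^2/(2g).
H1 = 6.6 + 214*1000/(1000*9.81) + 3.47^2/(2*9.81)
   = 6.6 + 21.814 + 0.6137
   = 29.028 m.
H2 = 8.5 + 60*1000/(1000*9.81) + 4.95^2/(2*9.81)
   = 8.5 + 6.116 + 1.2489
   = 15.865 m.
h_L = H1 - H2 = 29.028 - 15.865 = 13.163 m.

13.163


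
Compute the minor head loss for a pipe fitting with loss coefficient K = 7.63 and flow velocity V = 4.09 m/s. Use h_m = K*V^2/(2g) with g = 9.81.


Minor loss formula: h_m = K * V^2/(2g).
V^2 = 4.09^2 = 16.7281.
V^2/(2g) = 16.7281 / 19.62 = 0.8526 m.
h_m = 7.63 * 0.8526 = 6.5054 m.

6.5054


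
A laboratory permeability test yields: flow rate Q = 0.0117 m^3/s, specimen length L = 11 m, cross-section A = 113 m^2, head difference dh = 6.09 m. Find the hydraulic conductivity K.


From K = Q*L / (A*dh):
Numerator: Q*L = 0.0117 * 11 = 0.1287.
Denominator: A*dh = 113 * 6.09 = 688.17.
K = 0.1287 / 688.17 = 0.000187 m/s.

0.000187


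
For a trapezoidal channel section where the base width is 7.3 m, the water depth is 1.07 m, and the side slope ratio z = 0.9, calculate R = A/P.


For a trapezoidal section with side slope z:
A = (b + z*y)*y = (7.3 + 0.9*1.07)*1.07 = 8.841 m^2.
P = b + 2*y*sqrt(1 + z^2) = 7.3 + 2*1.07*sqrt(1 + 0.9^2) = 10.179 m.
R = A/P = 8.841 / 10.179 = 0.8686 m.

0.8686


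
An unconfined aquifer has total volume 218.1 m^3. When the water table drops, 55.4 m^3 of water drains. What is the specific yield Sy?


Specific yield Sy = Volume drained / Total volume.
Sy = 55.4 / 218.1
   = 0.254.

0.254


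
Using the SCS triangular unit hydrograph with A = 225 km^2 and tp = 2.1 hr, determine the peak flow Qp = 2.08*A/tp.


SCS formula: Qp = 2.08 * A / tp.
Qp = 2.08 * 225 / 2.1
   = 468.0 / 2.1
   = 222.86 m^3/s per cm.

222.86


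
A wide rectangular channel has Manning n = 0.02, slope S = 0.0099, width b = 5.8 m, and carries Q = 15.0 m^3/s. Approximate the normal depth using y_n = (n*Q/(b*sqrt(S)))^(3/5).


We use the wide-channel approximation y_n = (n*Q/(b*sqrt(S)))^(3/5).
sqrt(S) = sqrt(0.0099) = 0.099499.
Numerator: n*Q = 0.02 * 15.0 = 0.3.
Denominator: b*sqrt(S) = 5.8 * 0.099499 = 0.577094.
arg = 0.5198.
y_n = 0.5198^(3/5) = 0.6753 m.

0.6753


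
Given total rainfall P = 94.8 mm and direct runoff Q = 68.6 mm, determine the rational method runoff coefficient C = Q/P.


The runoff coefficient C = runoff depth / rainfall depth.
C = 68.6 / 94.8
  = 0.7236.

0.7236


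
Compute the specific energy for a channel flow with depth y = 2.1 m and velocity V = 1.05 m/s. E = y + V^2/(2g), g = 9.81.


Specific energy E = y + V^2/(2g).
Velocity head = V^2/(2g) = 1.05^2 / (2*9.81) = 1.1025 / 19.62 = 0.0562 m.
E = 2.1 + 0.0562 = 2.1562 m.

2.1562


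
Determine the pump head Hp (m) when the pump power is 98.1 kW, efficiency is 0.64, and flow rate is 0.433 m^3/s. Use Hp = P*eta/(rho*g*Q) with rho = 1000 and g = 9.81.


Pump head formula: Hp = P * eta / (rho * g * Q).
Numerator: P * eta = 98.1 * 1000 * 0.64 = 62784.0 W.
Denominator: rho * g * Q = 1000 * 9.81 * 0.433 = 4247.73.
Hp = 62784.0 / 4247.73 = 14.78 m.

14.78


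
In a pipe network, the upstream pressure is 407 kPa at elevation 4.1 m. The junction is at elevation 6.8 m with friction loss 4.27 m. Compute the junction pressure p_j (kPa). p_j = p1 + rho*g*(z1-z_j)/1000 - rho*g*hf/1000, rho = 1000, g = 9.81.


Junction pressure: p_j = p1 + rho*g*(z1 - z_j)/1000 - rho*g*hf/1000.
Elevation term = 1000*9.81*(4.1 - 6.8)/1000 = -26.487 kPa.
Friction term = 1000*9.81*4.27/1000 = 41.889 kPa.
p_j = 407 + -26.487 - 41.889 = 338.62 kPa.

338.62


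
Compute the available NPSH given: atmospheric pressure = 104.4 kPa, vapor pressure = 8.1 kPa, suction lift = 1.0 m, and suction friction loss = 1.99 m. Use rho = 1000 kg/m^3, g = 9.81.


NPSHa = p_atm/(rho*g) - z_s - hf_s - p_vap/(rho*g).
p_atm/(rho*g) = 104.4*1000 / (1000*9.81) = 10.642 m.
p_vap/(rho*g) = 8.1*1000 / (1000*9.81) = 0.826 m.
NPSHa = 10.642 - 1.0 - 1.99 - 0.826
      = 6.83 m.

6.83


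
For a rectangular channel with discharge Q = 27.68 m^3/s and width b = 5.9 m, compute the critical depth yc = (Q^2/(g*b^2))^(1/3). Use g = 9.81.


Using yc = (Q^2 / (g * b^2))^(1/3):
Q^2 = 27.68^2 = 766.18.
g * b^2 = 9.81 * 5.9^2 = 9.81 * 34.81 = 341.49.
Q^2 / (g*b^2) = 766.18 / 341.49 = 2.2436.
yc = 2.2436^(1/3) = 1.3091 m.

1.3091


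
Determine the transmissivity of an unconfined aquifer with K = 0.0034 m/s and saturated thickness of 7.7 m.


Transmissivity is defined as T = K * h.
T = 0.0034 * 7.7
  = 0.0262 m^2/s.

0.0262


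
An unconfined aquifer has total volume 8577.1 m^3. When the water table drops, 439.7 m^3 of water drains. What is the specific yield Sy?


Specific yield Sy = Volume drained / Total volume.
Sy = 439.7 / 8577.1
   = 0.0513.

0.0513


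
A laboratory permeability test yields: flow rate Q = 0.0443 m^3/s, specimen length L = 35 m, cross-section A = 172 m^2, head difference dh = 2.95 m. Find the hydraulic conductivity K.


From K = Q*L / (A*dh):
Numerator: Q*L = 0.0443 * 35 = 1.5505.
Denominator: A*dh = 172 * 2.95 = 507.4.
K = 1.5505 / 507.4 = 0.003056 m/s.

0.003056


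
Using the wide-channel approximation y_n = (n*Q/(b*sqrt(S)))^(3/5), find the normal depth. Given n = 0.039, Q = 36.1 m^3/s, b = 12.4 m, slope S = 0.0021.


We use the wide-channel approximation y_n = (n*Q/(b*sqrt(S)))^(3/5).
sqrt(S) = sqrt(0.0021) = 0.045826.
Numerator: n*Q = 0.039 * 36.1 = 1.4079.
Denominator: b*sqrt(S) = 12.4 * 0.045826 = 0.568242.
arg = 2.4777.
y_n = 2.4777^(3/5) = 1.7236 m.

1.7236


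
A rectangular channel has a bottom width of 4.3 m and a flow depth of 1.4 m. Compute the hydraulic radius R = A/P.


For a rectangular section:
Flow area A = b * y = 4.3 * 1.4 = 6.02 m^2.
Wetted perimeter P = b + 2y = 4.3 + 2*1.4 = 7.1 m.
Hydraulic radius R = A/P = 6.02 / 7.1 = 0.8479 m.

0.8479


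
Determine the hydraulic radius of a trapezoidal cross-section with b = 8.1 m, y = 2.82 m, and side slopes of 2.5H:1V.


For a trapezoidal section with side slope z:
A = (b + z*y)*y = (8.1 + 2.5*2.82)*2.82 = 42.723 m^2.
P = b + 2*y*sqrt(1 + z^2) = 8.1 + 2*2.82*sqrt(1 + 2.5^2) = 23.286 m.
R = A/P = 42.723 / 23.286 = 1.8347 m.

1.8347


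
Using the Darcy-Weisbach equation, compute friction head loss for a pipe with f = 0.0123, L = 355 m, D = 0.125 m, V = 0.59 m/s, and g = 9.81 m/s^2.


Darcy-Weisbach equation: h_f = f * (L/D) * V^2/(2g).
f * L/D = 0.0123 * 355/0.125 = 34.932.
V^2/(2g) = 0.59^2 / (2*9.81) = 0.3481 / 19.62 = 0.0177 m.
h_f = 34.932 * 0.0177 = 0.62 m.

0.62


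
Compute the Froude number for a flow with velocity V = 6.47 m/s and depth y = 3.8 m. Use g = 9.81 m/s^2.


The Froude number is defined as Fr = V / sqrt(g*y).
g*y = 9.81 * 3.8 = 37.278.
sqrt(g*y) = sqrt(37.278) = 6.1056.
Fr = 6.47 / 6.1056 = 1.0597.

1.0597


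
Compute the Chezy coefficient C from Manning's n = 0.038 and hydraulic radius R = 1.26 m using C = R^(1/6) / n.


The Chezy coefficient relates to Manning's n through C = R^(1/6) / n.
R^(1/6) = 1.26^(1/6) = 1.03927.
C = 1.03927 / 0.038 = 27.35 m^(1/2)/s.

27.35


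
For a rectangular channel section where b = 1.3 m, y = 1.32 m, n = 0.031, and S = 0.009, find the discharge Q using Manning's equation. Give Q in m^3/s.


For a rectangular channel, the cross-sectional area A = b * y = 1.3 * 1.32 = 1.72 m^2.
The wetted perimeter P = b + 2y = 1.3 + 2*1.32 = 3.94 m.
Hydraulic radius R = A/P = 1.72/3.94 = 0.4355 m.
Velocity V = (1/n)*R^(2/3)*S^(1/2) = (1/0.031)*0.4355^(2/3)*0.009^(1/2) = 1.7584 m/s.
Discharge Q = A * V = 1.72 * 1.7584 = 3.017 m^3/s.

3.017


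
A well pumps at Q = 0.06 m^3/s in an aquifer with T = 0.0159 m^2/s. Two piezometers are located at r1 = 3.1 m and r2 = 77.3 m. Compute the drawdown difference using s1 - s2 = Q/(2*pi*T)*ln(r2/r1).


Thiem equation: s1 - s2 = Q/(2*pi*T) * ln(r2/r1).
ln(r2/r1) = ln(77.3/3.1) = 3.2163.
Q/(2*pi*T) = 0.06 / (2*pi*0.0159) = 0.06 / 0.0999 = 0.6006.
s1 - s2 = 0.6006 * 3.2163 = 1.9317 m.

1.9317


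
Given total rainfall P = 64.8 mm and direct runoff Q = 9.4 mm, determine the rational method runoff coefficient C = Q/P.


The runoff coefficient C = runoff depth / rainfall depth.
C = 9.4 / 64.8
  = 0.1451.

0.1451


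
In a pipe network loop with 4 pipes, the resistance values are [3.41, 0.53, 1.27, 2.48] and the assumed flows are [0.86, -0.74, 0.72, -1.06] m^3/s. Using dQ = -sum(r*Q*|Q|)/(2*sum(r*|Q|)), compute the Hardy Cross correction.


Numerator terms (r*Q*|Q|): 3.41*0.86*|0.86| = 2.522; 0.53*-0.74*|-0.74| = -0.2902; 1.27*0.72*|0.72| = 0.6584; 2.48*-1.06*|-1.06| = -2.7865.
Sum of numerator = 0.1036.
Denominator terms (r*|Q|): 3.41*|0.86| = 2.9326; 0.53*|-0.74| = 0.3922; 1.27*|0.72| = 0.9144; 2.48*|-1.06| = 2.6288.
2 * sum of denominator = 2 * 6.868 = 13.736.
dQ = -0.1036 / 13.736 = -0.0075 m^3/s.

-0.0075


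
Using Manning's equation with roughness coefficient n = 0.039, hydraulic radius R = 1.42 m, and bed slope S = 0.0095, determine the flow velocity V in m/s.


Manning's equation gives V = (1/n) * R^(2/3) * S^(1/2).
First, compute R^(2/3) = 1.42^(2/3) = 1.2634.
Next, S^(1/2) = 0.0095^(1/2) = 0.097468.
Then 1/n = 1/0.039 = 25.64.
V = 25.64 * 1.2634 * 0.097468 = 3.1574 m/s.

3.1574


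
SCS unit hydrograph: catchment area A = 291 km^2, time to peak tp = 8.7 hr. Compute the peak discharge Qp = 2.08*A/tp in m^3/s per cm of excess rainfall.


SCS formula: Qp = 2.08 * A / tp.
Qp = 2.08 * 291 / 8.7
   = 605.28 / 8.7
   = 69.57 m^3/s per cm.

69.57


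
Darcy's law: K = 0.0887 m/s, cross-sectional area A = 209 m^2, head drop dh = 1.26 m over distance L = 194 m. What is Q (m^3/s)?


Darcy's law: Q = K * A * i, where i = dh/L.
Hydraulic gradient i = 1.26 / 194 = 0.006495.
Q = 0.0887 * 209 * 0.006495
  = 0.1204 m^3/s.

0.1204


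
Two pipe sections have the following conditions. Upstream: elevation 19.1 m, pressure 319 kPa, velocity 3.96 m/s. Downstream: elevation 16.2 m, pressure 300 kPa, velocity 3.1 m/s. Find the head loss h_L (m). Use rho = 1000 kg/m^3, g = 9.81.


Total head at each section: H = z + p/(rho*g) + V^2/(2g).
H1 = 19.1 + 319*1000/(1000*9.81) + 3.96^2/(2*9.81)
   = 19.1 + 32.518 + 0.7993
   = 52.417 m.
H2 = 16.2 + 300*1000/(1000*9.81) + 3.1^2/(2*9.81)
   = 16.2 + 30.581 + 0.4898
   = 47.271 m.
h_L = H1 - H2 = 52.417 - 47.271 = 5.146 m.

5.146


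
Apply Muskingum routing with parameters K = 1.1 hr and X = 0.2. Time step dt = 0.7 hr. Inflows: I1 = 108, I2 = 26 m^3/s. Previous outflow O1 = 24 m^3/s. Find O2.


Muskingum coefficients:
denom = 2*K*(1-X) + dt = 2*1.1*(1-0.2) + 0.7 = 2.46.
C0 = (dt - 2*K*X)/denom = (0.7 - 2*1.1*0.2)/2.46 = 0.1057.
C1 = (dt + 2*K*X)/denom = (0.7 + 2*1.1*0.2)/2.46 = 0.4634.
C2 = (2*K*(1-X) - dt)/denom = 0.4309.
O2 = C0*I2 + C1*I1 + C2*O1
   = 0.1057*26 + 0.4634*108 + 0.4309*24
   = 63.14 m^3/s.

63.14


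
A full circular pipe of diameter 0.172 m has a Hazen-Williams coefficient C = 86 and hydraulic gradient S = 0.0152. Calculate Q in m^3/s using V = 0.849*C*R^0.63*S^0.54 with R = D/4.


For a full circular pipe, R = D/4 = 0.172/4 = 0.043 m.
V = 0.849 * 86 * 0.043^0.63 * 0.0152^0.54
  = 0.849 * 86 * 0.137748 * 0.104279
  = 1.0488 m/s.
Pipe area A = pi*D^2/4 = pi*0.172^2/4 = 0.0232 m^2.
Q = A * V = 0.0232 * 1.0488 = 0.0244 m^3/s.

0.0244


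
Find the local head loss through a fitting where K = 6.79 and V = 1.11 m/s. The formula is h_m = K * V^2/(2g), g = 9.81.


Minor loss formula: h_m = K * V^2/(2g).
V^2 = 1.11^2 = 1.2321.
V^2/(2g) = 1.2321 / 19.62 = 0.0628 m.
h_m = 6.79 * 0.0628 = 0.4264 m.

0.4264


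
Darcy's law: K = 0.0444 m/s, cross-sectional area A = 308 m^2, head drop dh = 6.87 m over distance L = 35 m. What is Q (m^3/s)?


Darcy's law: Q = K * A * i, where i = dh/L.
Hydraulic gradient i = 6.87 / 35 = 0.196286.
Q = 0.0444 * 308 * 0.196286
  = 2.6842 m^3/s.

2.6842


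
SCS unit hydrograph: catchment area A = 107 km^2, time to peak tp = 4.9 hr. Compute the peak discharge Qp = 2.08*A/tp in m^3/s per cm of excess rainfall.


SCS formula: Qp = 2.08 * A / tp.
Qp = 2.08 * 107 / 4.9
   = 222.56 / 4.9
   = 45.42 m^3/s per cm.

45.42


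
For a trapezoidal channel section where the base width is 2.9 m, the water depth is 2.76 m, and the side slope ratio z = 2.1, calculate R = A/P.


For a trapezoidal section with side slope z:
A = (b + z*y)*y = (2.9 + 2.1*2.76)*2.76 = 24.001 m^2.
P = b + 2*y*sqrt(1 + z^2) = 2.9 + 2*2.76*sqrt(1 + 2.1^2) = 15.739 m.
R = A/P = 24.001 / 15.739 = 1.5249 m.

1.5249


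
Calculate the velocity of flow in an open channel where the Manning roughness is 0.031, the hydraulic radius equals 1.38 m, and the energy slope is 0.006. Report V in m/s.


Manning's equation gives V = (1/n) * R^(2/3) * S^(1/2).
First, compute R^(2/3) = 1.38^(2/3) = 1.2395.
Next, S^(1/2) = 0.006^(1/2) = 0.07746.
Then 1/n = 1/0.031 = 32.26.
V = 32.26 * 1.2395 * 0.07746 = 3.0972 m/s.

3.0972


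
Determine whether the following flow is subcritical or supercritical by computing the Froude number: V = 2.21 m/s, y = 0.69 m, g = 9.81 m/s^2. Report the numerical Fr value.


The Froude number is defined as Fr = V / sqrt(g*y).
g*y = 9.81 * 0.69 = 6.7689.
sqrt(g*y) = sqrt(6.7689) = 2.6017.
Fr = 2.21 / 2.6017 = 0.8494.
Since Fr < 1, the flow is subcritical.

0.8494


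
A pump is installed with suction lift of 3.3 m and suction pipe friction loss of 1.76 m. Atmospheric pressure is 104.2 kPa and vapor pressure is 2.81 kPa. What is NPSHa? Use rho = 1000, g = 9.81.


NPSHa = p_atm/(rho*g) - z_s - hf_s - p_vap/(rho*g).
p_atm/(rho*g) = 104.2*1000 / (1000*9.81) = 10.622 m.
p_vap/(rho*g) = 2.81*1000 / (1000*9.81) = 0.286 m.
NPSHa = 10.622 - 3.3 - 1.76 - 0.286
      = 5.28 m.

5.28


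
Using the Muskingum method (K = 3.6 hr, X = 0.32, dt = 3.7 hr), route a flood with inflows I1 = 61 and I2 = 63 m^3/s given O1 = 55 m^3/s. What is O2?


Muskingum coefficients:
denom = 2*K*(1-X) + dt = 2*3.6*(1-0.32) + 3.7 = 8.596.
C0 = (dt - 2*K*X)/denom = (3.7 - 2*3.6*0.32)/8.596 = 0.1624.
C1 = (dt + 2*K*X)/denom = (3.7 + 2*3.6*0.32)/8.596 = 0.6985.
C2 = (2*K*(1-X) - dt)/denom = 0.1391.
O2 = C0*I2 + C1*I1 + C2*O1
   = 0.1624*63 + 0.6985*61 + 0.1391*55
   = 60.49 m^3/s.

60.49


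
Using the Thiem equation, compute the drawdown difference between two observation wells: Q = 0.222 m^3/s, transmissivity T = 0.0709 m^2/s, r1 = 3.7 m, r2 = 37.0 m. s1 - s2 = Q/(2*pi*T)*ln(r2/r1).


Thiem equation: s1 - s2 = Q/(2*pi*T) * ln(r2/r1).
ln(r2/r1) = ln(37.0/3.7) = 2.3026.
Q/(2*pi*T) = 0.222 / (2*pi*0.0709) = 0.222 / 0.4455 = 0.4983.
s1 - s2 = 0.4983 * 2.3026 = 1.1475 m.

1.1475


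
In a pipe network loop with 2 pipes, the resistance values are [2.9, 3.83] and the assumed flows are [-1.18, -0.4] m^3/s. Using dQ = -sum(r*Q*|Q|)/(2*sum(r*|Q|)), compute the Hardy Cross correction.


Numerator terms (r*Q*|Q|): 2.9*-1.18*|-1.18| = -4.038; 3.83*-0.4*|-0.4| = -0.6128.
Sum of numerator = -4.6508.
Denominator terms (r*|Q|): 2.9*|-1.18| = 3.422; 3.83*|-0.4| = 1.532.
2 * sum of denominator = 2 * 4.954 = 9.908.
dQ = --4.6508 / 9.908 = 0.4694 m^3/s.

0.4694


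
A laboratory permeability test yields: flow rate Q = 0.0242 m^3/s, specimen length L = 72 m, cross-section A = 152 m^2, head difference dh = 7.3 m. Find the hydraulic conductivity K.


From K = Q*L / (A*dh):
Numerator: Q*L = 0.0242 * 72 = 1.7424.
Denominator: A*dh = 152 * 7.3 = 1109.6.
K = 1.7424 / 1109.6 = 0.00157 m/s.

0.00157


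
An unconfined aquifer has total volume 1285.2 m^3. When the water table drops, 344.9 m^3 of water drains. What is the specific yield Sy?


Specific yield Sy = Volume drained / Total volume.
Sy = 344.9 / 1285.2
   = 0.2684.

0.2684


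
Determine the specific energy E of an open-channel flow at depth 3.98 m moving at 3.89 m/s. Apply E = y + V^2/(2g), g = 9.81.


Specific energy E = y + V^2/(2g).
Velocity head = V^2/(2g) = 3.89^2 / (2*9.81) = 15.1321 / 19.62 = 0.7713 m.
E = 3.98 + 0.7713 = 4.7513 m.

4.7513


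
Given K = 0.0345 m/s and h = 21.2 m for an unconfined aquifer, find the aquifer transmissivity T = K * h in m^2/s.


Transmissivity is defined as T = K * h.
T = 0.0345 * 21.2
  = 0.7314 m^2/s.

0.7314


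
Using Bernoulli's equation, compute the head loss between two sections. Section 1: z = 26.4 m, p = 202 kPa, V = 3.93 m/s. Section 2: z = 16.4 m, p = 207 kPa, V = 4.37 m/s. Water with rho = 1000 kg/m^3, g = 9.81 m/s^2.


Total head at each section: H = z + p/(rho*g) + V^2/(2g).
H1 = 26.4 + 202*1000/(1000*9.81) + 3.93^2/(2*9.81)
   = 26.4 + 20.591 + 0.7872
   = 47.778 m.
H2 = 16.4 + 207*1000/(1000*9.81) + 4.37^2/(2*9.81)
   = 16.4 + 21.101 + 0.9733
   = 38.474 m.
h_L = H1 - H2 = 47.778 - 38.474 = 9.304 m.

9.304


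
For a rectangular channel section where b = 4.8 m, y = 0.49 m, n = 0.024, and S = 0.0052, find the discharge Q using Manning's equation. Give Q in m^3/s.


For a rectangular channel, the cross-sectional area A = b * y = 4.8 * 0.49 = 2.35 m^2.
The wetted perimeter P = b + 2y = 4.8 + 2*0.49 = 5.78 m.
Hydraulic radius R = A/P = 2.35/5.78 = 0.4069 m.
Velocity V = (1/n)*R^(2/3)*S^(1/2) = (1/0.024)*0.4069^(2/3)*0.0052^(1/2) = 1.6499 m/s.
Discharge Q = A * V = 2.35 * 1.6499 = 3.881 m^3/s.

3.881


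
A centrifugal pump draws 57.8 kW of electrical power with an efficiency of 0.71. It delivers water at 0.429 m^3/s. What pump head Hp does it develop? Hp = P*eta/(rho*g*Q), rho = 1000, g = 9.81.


Pump head formula: Hp = P * eta / (rho * g * Q).
Numerator: P * eta = 57.8 * 1000 * 0.71 = 41038.0 W.
Denominator: rho * g * Q = 1000 * 9.81 * 0.429 = 4208.49.
Hp = 41038.0 / 4208.49 = 9.75 m.

9.75


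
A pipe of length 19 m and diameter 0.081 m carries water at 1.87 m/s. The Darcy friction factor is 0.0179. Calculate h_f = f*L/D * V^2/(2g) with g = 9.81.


Darcy-Weisbach equation: h_f = f * (L/D) * V^2/(2g).
f * L/D = 0.0179 * 19/0.081 = 4.1988.
V^2/(2g) = 1.87^2 / (2*9.81) = 3.4969 / 19.62 = 0.1782 m.
h_f = 4.1988 * 0.1782 = 0.748 m.

0.748


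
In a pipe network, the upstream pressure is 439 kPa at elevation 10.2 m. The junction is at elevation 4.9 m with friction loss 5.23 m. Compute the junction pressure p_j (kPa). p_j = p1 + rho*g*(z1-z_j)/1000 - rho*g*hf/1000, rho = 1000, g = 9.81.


Junction pressure: p_j = p1 + rho*g*(z1 - z_j)/1000 - rho*g*hf/1000.
Elevation term = 1000*9.81*(10.2 - 4.9)/1000 = 51.993 kPa.
Friction term = 1000*9.81*5.23/1000 = 51.306 kPa.
p_j = 439 + 51.993 - 51.306 = 439.69 kPa.

439.69


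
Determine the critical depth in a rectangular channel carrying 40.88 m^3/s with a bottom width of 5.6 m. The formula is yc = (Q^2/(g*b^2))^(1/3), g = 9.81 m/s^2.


Using yc = (Q^2 / (g * b^2))^(1/3):
Q^2 = 40.88^2 = 1671.17.
g * b^2 = 9.81 * 5.6^2 = 9.81 * 31.36 = 307.64.
Q^2 / (g*b^2) = 1671.17 / 307.64 = 5.4322.
yc = 5.4322^(1/3) = 1.7579 m.

1.7579


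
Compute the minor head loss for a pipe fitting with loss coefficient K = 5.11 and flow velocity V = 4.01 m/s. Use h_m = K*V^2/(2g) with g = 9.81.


Minor loss formula: h_m = K * V^2/(2g).
V^2 = 4.01^2 = 16.0801.
V^2/(2g) = 16.0801 / 19.62 = 0.8196 m.
h_m = 5.11 * 0.8196 = 4.188 m.

4.188


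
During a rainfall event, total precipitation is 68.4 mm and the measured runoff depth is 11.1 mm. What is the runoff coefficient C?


The runoff coefficient C = runoff depth / rainfall depth.
C = 11.1 / 68.4
  = 0.1623.

0.1623


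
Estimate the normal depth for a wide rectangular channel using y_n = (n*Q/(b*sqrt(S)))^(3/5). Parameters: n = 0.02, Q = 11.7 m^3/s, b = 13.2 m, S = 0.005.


We use the wide-channel approximation y_n = (n*Q/(b*sqrt(S)))^(3/5).
sqrt(S) = sqrt(0.005) = 0.070711.
Numerator: n*Q = 0.02 * 11.7 = 0.234.
Denominator: b*sqrt(S) = 13.2 * 0.070711 = 0.933385.
arg = 0.2507.
y_n = 0.2507^(3/5) = 0.436 m.

0.436


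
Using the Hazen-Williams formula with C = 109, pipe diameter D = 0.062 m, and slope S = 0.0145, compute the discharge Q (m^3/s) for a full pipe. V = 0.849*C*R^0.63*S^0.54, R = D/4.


For a full circular pipe, R = D/4 = 0.062/4 = 0.0155 m.
V = 0.849 * 109 * 0.0155^0.63 * 0.0145^0.54
  = 0.849 * 109 * 0.072428 * 0.101657
  = 0.6814 m/s.
Pipe area A = pi*D^2/4 = pi*0.062^2/4 = 0.003 m^2.
Q = A * V = 0.003 * 0.6814 = 0.0021 m^3/s.

0.0021


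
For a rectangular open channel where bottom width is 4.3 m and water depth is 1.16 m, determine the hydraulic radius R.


For a rectangular section:
Flow area A = b * y = 4.3 * 1.16 = 4.99 m^2.
Wetted perimeter P = b + 2y = 4.3 + 2*1.16 = 6.62 m.
Hydraulic radius R = A/P = 4.99 / 6.62 = 0.7535 m.

0.7535


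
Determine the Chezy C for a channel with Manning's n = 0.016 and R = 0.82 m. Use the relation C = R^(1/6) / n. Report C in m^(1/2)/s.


The Chezy coefficient relates to Manning's n through C = R^(1/6) / n.
R^(1/6) = 0.82^(1/6) = 0.967466.
C = 0.967466 / 0.016 = 60.47 m^(1/2)/s.

60.47


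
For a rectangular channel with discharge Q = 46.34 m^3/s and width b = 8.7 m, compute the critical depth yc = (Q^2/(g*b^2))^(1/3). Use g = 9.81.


Using yc = (Q^2 / (g * b^2))^(1/3):
Q^2 = 46.34^2 = 2147.4.
g * b^2 = 9.81 * 8.7^2 = 9.81 * 75.69 = 742.52.
Q^2 / (g*b^2) = 2147.4 / 742.52 = 2.892.
yc = 2.892^(1/3) = 1.4247 m.

1.4247


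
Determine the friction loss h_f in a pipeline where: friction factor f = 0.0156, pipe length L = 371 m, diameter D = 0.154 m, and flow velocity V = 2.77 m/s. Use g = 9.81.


Darcy-Weisbach equation: h_f = f * (L/D) * V^2/(2g).
f * L/D = 0.0156 * 371/0.154 = 37.5818.
V^2/(2g) = 2.77^2 / (2*9.81) = 7.6729 / 19.62 = 0.3911 m.
h_f = 37.5818 * 0.3911 = 14.697 m.

14.697


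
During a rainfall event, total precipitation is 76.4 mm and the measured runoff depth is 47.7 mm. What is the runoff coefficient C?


The runoff coefficient C = runoff depth / rainfall depth.
C = 47.7 / 76.4
  = 0.6243.

0.6243


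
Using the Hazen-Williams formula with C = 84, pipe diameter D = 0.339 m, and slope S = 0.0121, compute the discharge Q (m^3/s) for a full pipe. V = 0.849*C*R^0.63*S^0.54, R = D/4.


For a full circular pipe, R = D/4 = 0.339/4 = 0.0848 m.
V = 0.849 * 84 * 0.0848^0.63 * 0.0121^0.54
  = 0.849 * 84 * 0.211217 * 0.092194
  = 1.3887 m/s.
Pipe area A = pi*D^2/4 = pi*0.339^2/4 = 0.0903 m^2.
Q = A * V = 0.0903 * 1.3887 = 0.1253 m^3/s.

0.1253


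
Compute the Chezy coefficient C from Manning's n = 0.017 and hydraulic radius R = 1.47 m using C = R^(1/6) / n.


The Chezy coefficient relates to Manning's n through C = R^(1/6) / n.
R^(1/6) = 1.47^(1/6) = 1.066317.
C = 1.066317 / 0.017 = 62.72 m^(1/2)/s.

62.72


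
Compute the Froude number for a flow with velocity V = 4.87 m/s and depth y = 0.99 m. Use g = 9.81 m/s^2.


The Froude number is defined as Fr = V / sqrt(g*y).
g*y = 9.81 * 0.99 = 9.7119.
sqrt(g*y) = sqrt(9.7119) = 3.1164.
Fr = 4.87 / 3.1164 = 1.5627.

1.5627


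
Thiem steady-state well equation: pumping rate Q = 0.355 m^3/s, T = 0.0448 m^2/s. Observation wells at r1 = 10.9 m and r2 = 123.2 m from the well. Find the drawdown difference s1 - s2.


Thiem equation: s1 - s2 = Q/(2*pi*T) * ln(r2/r1).
ln(r2/r1) = ln(123.2/10.9) = 2.425.
Q/(2*pi*T) = 0.355 / (2*pi*0.0448) = 0.355 / 0.2815 = 1.2612.
s1 - s2 = 1.2612 * 2.425 = 3.0584 m.

3.0584


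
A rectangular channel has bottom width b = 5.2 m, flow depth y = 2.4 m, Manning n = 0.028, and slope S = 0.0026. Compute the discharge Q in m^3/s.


For a rectangular channel, the cross-sectional area A = b * y = 5.2 * 2.4 = 12.48 m^2.
The wetted perimeter P = b + 2y = 5.2 + 2*2.4 = 10.0 m.
Hydraulic radius R = A/P = 12.48/10.0 = 1.248 m.
Velocity V = (1/n)*R^(2/3)*S^(1/2) = (1/0.028)*1.248^(2/3)*0.0026^(1/2) = 2.1109 m/s.
Discharge Q = A * V = 12.48 * 2.1109 = 26.344 m^3/s.

26.344


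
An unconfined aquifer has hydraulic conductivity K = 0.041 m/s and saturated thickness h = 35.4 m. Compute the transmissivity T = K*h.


Transmissivity is defined as T = K * h.
T = 0.041 * 35.4
  = 1.4514 m^2/s.

1.4514


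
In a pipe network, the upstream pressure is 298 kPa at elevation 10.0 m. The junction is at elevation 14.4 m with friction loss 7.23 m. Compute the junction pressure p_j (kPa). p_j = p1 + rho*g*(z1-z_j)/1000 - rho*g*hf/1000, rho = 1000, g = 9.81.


Junction pressure: p_j = p1 + rho*g*(z1 - z_j)/1000 - rho*g*hf/1000.
Elevation term = 1000*9.81*(10.0 - 14.4)/1000 = -43.164 kPa.
Friction term = 1000*9.81*7.23/1000 = 70.926 kPa.
p_j = 298 + -43.164 - 70.926 = 183.91 kPa.

183.91


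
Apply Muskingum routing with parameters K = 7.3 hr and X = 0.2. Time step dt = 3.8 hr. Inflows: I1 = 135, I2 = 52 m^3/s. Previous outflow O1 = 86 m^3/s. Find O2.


Muskingum coefficients:
denom = 2*K*(1-X) + dt = 2*7.3*(1-0.2) + 3.8 = 15.48.
C0 = (dt - 2*K*X)/denom = (3.8 - 2*7.3*0.2)/15.48 = 0.0568.
C1 = (dt + 2*K*X)/denom = (3.8 + 2*7.3*0.2)/15.48 = 0.4341.
C2 = (2*K*(1-X) - dt)/denom = 0.509.
O2 = C0*I2 + C1*I1 + C2*O1
   = 0.0568*52 + 0.4341*135 + 0.509*86
   = 105.34 m^3/s.

105.34


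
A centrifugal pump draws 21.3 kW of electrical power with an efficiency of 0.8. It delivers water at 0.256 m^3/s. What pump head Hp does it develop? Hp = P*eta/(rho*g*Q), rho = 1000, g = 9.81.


Pump head formula: Hp = P * eta / (rho * g * Q).
Numerator: P * eta = 21.3 * 1000 * 0.8 = 17040.0 W.
Denominator: rho * g * Q = 1000 * 9.81 * 0.256 = 2511.36.
Hp = 17040.0 / 2511.36 = 6.79 m.

6.79


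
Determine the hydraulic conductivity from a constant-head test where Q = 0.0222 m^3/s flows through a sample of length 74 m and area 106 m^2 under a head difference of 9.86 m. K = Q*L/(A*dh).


From K = Q*L / (A*dh):
Numerator: Q*L = 0.0222 * 74 = 1.6428.
Denominator: A*dh = 106 * 9.86 = 1045.16.
K = 1.6428 / 1045.16 = 0.001572 m/s.

0.001572


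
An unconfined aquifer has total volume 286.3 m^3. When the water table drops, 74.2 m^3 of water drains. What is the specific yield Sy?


Specific yield Sy = Volume drained / Total volume.
Sy = 74.2 / 286.3
   = 0.2592.

0.2592


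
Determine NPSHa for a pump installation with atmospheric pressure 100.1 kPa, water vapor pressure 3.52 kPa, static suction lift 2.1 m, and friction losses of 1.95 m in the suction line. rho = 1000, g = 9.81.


NPSHa = p_atm/(rho*g) - z_s - hf_s - p_vap/(rho*g).
p_atm/(rho*g) = 100.1*1000 / (1000*9.81) = 10.204 m.
p_vap/(rho*g) = 3.52*1000 / (1000*9.81) = 0.359 m.
NPSHa = 10.204 - 2.1 - 1.95 - 0.359
      = 5.8 m.

5.8


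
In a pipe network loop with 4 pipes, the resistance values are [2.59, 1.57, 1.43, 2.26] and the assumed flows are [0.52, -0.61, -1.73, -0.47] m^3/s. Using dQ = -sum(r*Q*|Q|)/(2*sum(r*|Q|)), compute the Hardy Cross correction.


Numerator terms (r*Q*|Q|): 2.59*0.52*|0.52| = 0.7003; 1.57*-0.61*|-0.61| = -0.5842; 1.43*-1.73*|-1.73| = -4.2798; 2.26*-0.47*|-0.47| = -0.4992.
Sum of numerator = -4.6629.
Denominator terms (r*|Q|): 2.59*|0.52| = 1.3468; 1.57*|-0.61| = 0.9577; 1.43*|-1.73| = 2.4739; 2.26*|-0.47| = 1.0622.
2 * sum of denominator = 2 * 5.8406 = 11.6812.
dQ = --4.6629 / 11.6812 = 0.3992 m^3/s.

0.3992


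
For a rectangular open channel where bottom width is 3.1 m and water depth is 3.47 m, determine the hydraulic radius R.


For a rectangular section:
Flow area A = b * y = 3.1 * 3.47 = 10.76 m^2.
Wetted perimeter P = b + 2y = 3.1 + 2*3.47 = 10.04 m.
Hydraulic radius R = A/P = 10.76 / 10.04 = 1.0714 m.

1.0714


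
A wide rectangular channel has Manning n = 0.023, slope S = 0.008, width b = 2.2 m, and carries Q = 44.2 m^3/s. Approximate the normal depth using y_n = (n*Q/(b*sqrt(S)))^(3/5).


We use the wide-channel approximation y_n = (n*Q/(b*sqrt(S)))^(3/5).
sqrt(S) = sqrt(0.008) = 0.089443.
Numerator: n*Q = 0.023 * 44.2 = 1.0166.
Denominator: b*sqrt(S) = 2.2 * 0.089443 = 0.196775.
arg = 5.1663.
y_n = 5.1663^(3/5) = 2.6786 m.

2.6786


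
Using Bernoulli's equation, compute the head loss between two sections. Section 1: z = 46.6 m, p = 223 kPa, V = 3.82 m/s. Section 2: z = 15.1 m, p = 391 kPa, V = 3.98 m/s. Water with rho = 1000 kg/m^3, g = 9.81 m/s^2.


Total head at each section: H = z + p/(rho*g) + V^2/(2g).
H1 = 46.6 + 223*1000/(1000*9.81) + 3.82^2/(2*9.81)
   = 46.6 + 22.732 + 0.7438
   = 70.076 m.
H2 = 15.1 + 391*1000/(1000*9.81) + 3.98^2/(2*9.81)
   = 15.1 + 39.857 + 0.8074
   = 55.765 m.
h_L = H1 - H2 = 70.076 - 55.765 = 14.311 m.

14.311
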